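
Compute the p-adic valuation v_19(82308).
v_19(82308) = 3

v_19(n) is the largest exponent k such that 19^k divides n. Factor out: 82308 = 19^3 · 12. (Sign doesn't affect v_p.) So v_19(82308) = 3.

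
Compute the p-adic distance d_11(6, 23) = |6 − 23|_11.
d_11(6, 23) = 1

Step 1 — x − y = 6 − 23 = -17. Step 2 — v_11(-17) = 0 (factor: -17 = −(11^0 · 17); the sign does not affect v_p). Step 3 — |x − y|_11 = 11^{0} = 1.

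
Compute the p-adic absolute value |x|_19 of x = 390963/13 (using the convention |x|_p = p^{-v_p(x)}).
|390963/13|_19 = 1/130321

Step 1 — compute v_19(x) by factoring powers of 19 out of the numerator and denominator: v_19(390963/13) = 4. Step 2 — apply |x|_p = p^{-v_p(x)} = 19^{-4} = 1/130321.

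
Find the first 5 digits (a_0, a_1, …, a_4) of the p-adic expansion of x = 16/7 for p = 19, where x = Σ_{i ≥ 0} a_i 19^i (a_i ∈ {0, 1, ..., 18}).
(a_0, …, a_4) = (5, 8, 5, 16, 10)

v_19(16/7) = 0 (numerator and denominator both coprime to 19), so x ∈ ℤ_19^×. Compute digits iteratively via a_i = x_i mod 19, x_{i+1} = (x_i − a_i)/19, with x_0 = x:
  x_0 = 16/7;  a_0 = 5;  x_1 = (x_0 − 5)/19 = -1/7
  x_1 = -1/7;  a_1 = 8;  x_2 = (x_1 − 8)/19 = -3/7
  x_2 = -3/7;  a_2 = 5;  x_3 = (x_2 − 5)/19 = -2/7
  x_3 = -2/7;  a_3 = 16;  x_4 = (x_3 − 16)/19 = -6/7
  x_4 = -6/7;  a_4 = 10;  x_5 = (x_4 − 10)/19 = -4/7
Digits: (5, 8, 5, 16, 10).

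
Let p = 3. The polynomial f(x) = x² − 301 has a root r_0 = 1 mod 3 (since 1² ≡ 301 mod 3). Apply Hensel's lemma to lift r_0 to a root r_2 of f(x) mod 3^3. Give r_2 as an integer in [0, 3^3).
r_2 = 25 (mod 27)

Hensel's recurrence: r_{i+1} = r_i − f(r_i)·(f′(r_i))^{-1} mod 3^{i+2}, with f′(x) = 2x. Iterate:
  r_0 = 1 (mod 3)
  r_1 = 7 (mod 9)
  r_2 = 25 (mod 27)
Final: r_2 = 25, and one checks f(r_2) ≡ 0 mod 3^3.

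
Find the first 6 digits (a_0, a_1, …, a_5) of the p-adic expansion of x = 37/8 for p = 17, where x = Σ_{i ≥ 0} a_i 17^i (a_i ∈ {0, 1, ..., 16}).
(a_0, …, a_5) = (11, 6, 6, 6, 6, 6)

v_17(37/8) = 0 (numerator and denominator both coprime to 17), so x ∈ ℤ_17^×. Compute digits iteratively via a_i = x_i mod 17, x_{i+1} = (x_i − a_i)/17, with x_0 = x:
  x_0 = 37/8;  a_0 = 11;  x_1 = (x_0 − 11)/17 = -3/8
  x_1 = -3/8;  a_1 = 6;  x_2 = (x_1 − 6)/17 = -3/8
  x_2 = -3/8;  a_2 = 6;  x_3 = (x_2 − 6)/17 = -3/8
  x_3 = -3/8;  a_3 = 6;  x_4 = (x_3 − 6)/17 = -3/8
  x_4 = -3/8;  a_4 = 6;  x_5 = (x_4 − 6)/17 = -3/8
  x_5 = -3/8;  a_5 = 6;  x_6 = (x_5 − 6)/17 = -3/8
Digits: (11, 6, 6, 6, 6, 6).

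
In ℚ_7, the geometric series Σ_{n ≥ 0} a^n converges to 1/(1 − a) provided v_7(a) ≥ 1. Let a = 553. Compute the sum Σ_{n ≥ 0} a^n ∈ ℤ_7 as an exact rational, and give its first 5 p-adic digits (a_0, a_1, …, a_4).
Σ a^n = 1/(1 − a) = -1/552;  first 5 digits = (1, 2, 1, 5, 3)

v_7(a) = 1 ≥ 1, so the series converges in ℤ_7 to 1/(1 − a) = 1/(1 − 553) = -1/552. Expand this rational in ℤ_7: compute digits iteratively via d_i = x_i mod 7, x_{i+1} = (x_i − d_i)/7. The first 5 digits are (1, 2, 1, 5, 3).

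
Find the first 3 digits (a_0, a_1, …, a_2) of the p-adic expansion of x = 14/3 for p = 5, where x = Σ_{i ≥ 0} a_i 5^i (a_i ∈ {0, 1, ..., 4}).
(a_0, …, a_2) = (3, 2, 3)

v_5(14/3) = 0 (numerator and denominator both coprime to 5), so x ∈ ℤ_5^×. Compute digits iteratively via a_i = x_i mod 5, x_{i+1} = (x_i − a_i)/5, with x_0 = x:
  x_0 = 14/3;  a_0 = 3;  x_1 = (x_0 − 3)/5 = 1/3
  x_1 = 1/3;  a_1 = 2;  x_2 = (x_1 − 2)/5 = -1/3
  x_2 = -1/3;  a_2 = 3;  x_3 = (x_2 − 3)/5 = -2/3
Digits: (3, 2, 3).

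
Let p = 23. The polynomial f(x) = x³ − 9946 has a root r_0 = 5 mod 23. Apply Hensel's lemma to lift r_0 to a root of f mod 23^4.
r_3 = 23419 (mod 279841)

Hensel: r_{i+1} = r_i − f(r_i)/f′(r_i) mod 23^{i+2}, where f′(x) = 3x². Iterate:
  r_0 = 5 (mod 23)
  r_1 = 143 (mod 529)
  r_2 = 11252 (mod 12167)
  r_3 = 23419 (mod 279841)
Final: r = 23419 with f(r) ≡ 0 mod 23^4.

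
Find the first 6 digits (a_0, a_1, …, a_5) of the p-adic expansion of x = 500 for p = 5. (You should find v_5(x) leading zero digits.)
(a_0, …, a_5) = (0, 0, 0, 4, 0, 0)

v_5(500) = 3, so a_0 = ... = a_2 = 0. Factor out: x = 5^3 · u with u = 4 a unit in ℤ_5. Expand u iteratively via a_{v+i} = u_i mod 5, u_{i+1} = (u_i − a_{v+i})/5:
  u_0 = 4;  a_3 = 4;  u_1 = (u_0 − 4)/5 = 0
  u_1 = 0;  a_4 = 0;  u_2 = (u_1 − 0)/5 = 0
  u_2 = 0;  a_5 = 0;  u_3 = (u_2 − 0)/5 = 0
Digits: (0, 0, 0, 4, 0, 0).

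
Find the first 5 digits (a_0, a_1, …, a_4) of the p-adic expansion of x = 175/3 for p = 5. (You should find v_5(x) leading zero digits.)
(a_0, …, a_4) = (0, 0, 4, 3, 1)

v_5(175/3) = 2, so a_0 = ... = a_1 = 0. Factor out: x = 5^2 · u with u = 7/3 a unit in ℤ_5. Expand u iteratively via a_{v+i} = u_i mod 5, u_{i+1} = (u_i − a_{v+i})/5:
  u_0 = 7/3;  a_2 = 4;  u_1 = (u_0 − 4)/5 = -1/3
  u_1 = -1/3;  a_3 = 3;  u_2 = (u_1 − 3)/5 = -2/3
  u_2 = -2/3;  a_4 = 1;  u_3 = (u_2 − 1)/5 = -1/3
Digits: (0, 0, 4, 3, 1).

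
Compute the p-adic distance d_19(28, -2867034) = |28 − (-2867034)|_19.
d_19(28, -2867034) = 1/130321

Step 1 — x − y = 28 − (-2867034) = 2867062. Step 2 — v_19(2867062) = 4 (factor: 2867062 = (19^4 · 22); the sign does not affect v_p). Step 3 — |x − y|_19 = 19^{-4} = 1/130321.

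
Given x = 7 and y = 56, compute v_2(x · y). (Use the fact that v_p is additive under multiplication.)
v_2(392) = 3

v_p(x) = 0 (factor: 7 = 2^0 · 7); v_p(y) = 3 (factor: 56 = 2^3 · 7). Additivity: v_p(xy) = v_p(x) + v_p(y) = 0 + 3 = 3. (Direct check: xy = 392 = 2^3 · (49).)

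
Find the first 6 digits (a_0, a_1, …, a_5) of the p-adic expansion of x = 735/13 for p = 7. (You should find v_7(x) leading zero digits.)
(a_0, …, a_5) = (0, 0, 6, 2, 5, 3)

v_7(735/13) = 2, so a_0 = ... = a_1 = 0. Factor out: x = 7^2 · u with u = 15/13 a unit in ℤ_7. Expand u iteratively via a_{v+i} = u_i mod 7, u_{i+1} = (u_i − a_{v+i})/7:
  u_0 = 15/13;  a_2 = 6;  u_1 = (u_0 − 6)/7 = -9/13
  u_1 = -9/13;  a_3 = 2;  u_2 = (u_1 − 2)/7 = -5/13
  u_2 = -5/13;  a_4 = 5;  u_3 = (u_2 − 5)/7 = -10/13
  u_3 = -10/13;  a_5 = 3;  u_4 = (u_3 − 3)/7 = -7/13
Digits: (0, 0, 6, 2, 5, 3).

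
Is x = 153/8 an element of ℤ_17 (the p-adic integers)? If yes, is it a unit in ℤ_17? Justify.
x ∈ ℤ_17 but not a unit; v_17(x) = 1 > 0

ℤ_17 = {x ∈ ℚ_17 : v_17(x) ≥ 0} and ℤ_17^× = {x ∈ ℤ_17 : v_17(x) = 0}. Here v_17(153/8) = v_17(num) − v_17(den) = 1; compare against these criteria.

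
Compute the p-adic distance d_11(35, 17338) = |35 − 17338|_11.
d_11(35, 17338) = 1/1331

Step 1 — x − y = 35 − 17338 = -17303. Step 2 — v_11(-17303) = 3 (factor: -17303 = −(11^3 · 13); the sign does not affect v_p). Step 3 — |x − y|_11 = 11^{-3} = 1/1331.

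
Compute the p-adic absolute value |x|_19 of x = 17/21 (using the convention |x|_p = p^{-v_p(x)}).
|17/21|_19 = 1

Step 1 — compute v_19(x) by factoring powers of 19 out of the numerator and denominator: v_19(17/21) = 0. Step 2 — apply |x|_p = p^{-v_p(x)} = 19^{0} = 1.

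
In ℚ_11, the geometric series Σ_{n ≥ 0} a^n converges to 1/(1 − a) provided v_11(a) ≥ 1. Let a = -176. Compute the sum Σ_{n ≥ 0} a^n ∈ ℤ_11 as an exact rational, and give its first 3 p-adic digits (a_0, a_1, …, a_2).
Σ a^n = 1/(1 − a) = 1/177;  first 3 digits = (1, 6, 1)

v_11(a) = 1 ≥ 1, so the series converges in ℤ_11 to 1/(1 − a) = 1/(1 − (-176)) = 1/177. Expand this rational in ℤ_11: compute digits iteratively via d_i = x_i mod 11, x_{i+1} = (x_i − d_i)/11. The first 3 digits are (1, 6, 1).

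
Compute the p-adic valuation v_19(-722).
v_19(-722) = 2

v_19(n) is the largest exponent k such that 19^k divides n. Factor out: -722 = -19^2 · 2. (Sign doesn't affect v_p.) So v_19(-722) = 2.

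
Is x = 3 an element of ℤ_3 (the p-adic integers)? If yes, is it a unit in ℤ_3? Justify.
x ∈ ℤ_3 but not a unit; v_3(x) = 1 > 0

ℤ_3 = {x ∈ ℚ_3 : v_3(x) ≥ 0} and ℤ_3^× = {x ∈ ℤ_3 : v_3(x) = 0}. Here v_3(3) = v_3(num) − v_3(den) = 1; compare against these criteria.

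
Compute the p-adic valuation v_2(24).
v_2(24) = 3

v_2(n) is the largest exponent k such that 2^k divides n. Factor out: 24 = 2^3 · 3. (Sign doesn't affect v_p.) So v_2(24) = 3.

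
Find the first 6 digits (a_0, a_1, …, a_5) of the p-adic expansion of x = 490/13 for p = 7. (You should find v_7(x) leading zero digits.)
(a_0, …, a_5) = (0, 0, 4, 6, 5, 4)

v_7(490/13) = 2, so a_0 = ... = a_1 = 0. Factor out: x = 7^2 · u with u = 10/13 a unit in ℤ_7. Expand u iteratively via a_{v+i} = u_i mod 7, u_{i+1} = (u_i − a_{v+i})/7:
  u_0 = 10/13;  a_2 = 4;  u_1 = (u_0 − 4)/7 = -6/13
  u_1 = -6/13;  a_3 = 6;  u_2 = (u_1 − 6)/7 = -12/13
  u_2 = -12/13;  a_4 = 5;  u_3 = (u_2 − 5)/7 = -11/13
  u_3 = -11/13;  a_5 = 4;  u_4 = (u_3 − 4)/7 = -9/13
Digits: (0, 0, 4, 6, 5, 4).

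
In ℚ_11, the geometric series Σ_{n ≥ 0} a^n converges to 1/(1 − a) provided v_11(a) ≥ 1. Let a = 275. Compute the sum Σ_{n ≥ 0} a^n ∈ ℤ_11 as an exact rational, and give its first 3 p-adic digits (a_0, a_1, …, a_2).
Σ a^n = 1/(1 − a) = -1/274;  first 3 digits = (1, 3, 0)

v_11(a) = 1 ≥ 1, so the series converges in ℤ_11 to 1/(1 − a) = 1/(1 − 275) = -1/274. Expand this rational in ℤ_11: compute digits iteratively via d_i = x_i mod 11, x_{i+1} = (x_i − d_i)/11. The first 3 digits are (1, 3, 0).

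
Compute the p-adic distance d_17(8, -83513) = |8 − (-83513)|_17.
d_17(8, -83513) = 1/83521

Step 1 — x − y = 8 − (-83513) = 83521. Step 2 — v_17(83521) = 4 (factor: 83521 = (17^4 · 1); the sign does not affect v_p). Step 3 — |x − y|_17 = 17^{-4} = 1/83521.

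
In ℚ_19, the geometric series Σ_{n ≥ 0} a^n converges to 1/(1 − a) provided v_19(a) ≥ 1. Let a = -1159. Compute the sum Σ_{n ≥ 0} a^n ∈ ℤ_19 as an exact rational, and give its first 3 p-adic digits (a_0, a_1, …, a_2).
Σ a^n = 1/(1 − a) = 1/1160;  first 3 digits = (1, 15, 12)

v_19(a) = 1 ≥ 1, so the series converges in ℤ_19 to 1/(1 − a) = 1/(1 − (-1159)) = 1/1160. Expand this rational in ℤ_19: compute digits iteratively via d_i = x_i mod 19, x_{i+1} = (x_i − d_i)/19. The first 3 digits are (1, 15, 12).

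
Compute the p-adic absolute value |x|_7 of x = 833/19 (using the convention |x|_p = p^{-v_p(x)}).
|833/19|_7 = 1/49

Step 1 — compute v_7(x) by factoring powers of 7 out of the numerator and denominator: v_7(833/19) = 2. Step 2 — apply |x|_p = p^{-v_p(x)} = 7^{-2} = 1/49.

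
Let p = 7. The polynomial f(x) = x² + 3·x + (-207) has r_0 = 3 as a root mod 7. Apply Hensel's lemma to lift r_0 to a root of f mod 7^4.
r_3 = 1004 (mod 2401)

Hensel: r_{i+1} = r_i − f(r_i)·(f′(r_i))^{-1} mod 7^{i+2}, f′(x) = 2x + 3. Iterate:
  r_0 = 3 (mod 7)
  r_1 = 24 (mod 49)
  r_2 = 318 (mod 343)
  r_3 = 1004 (mod 2401)
Final: r = 1004 satisfies f(r) ≡ 0 mod 7^4.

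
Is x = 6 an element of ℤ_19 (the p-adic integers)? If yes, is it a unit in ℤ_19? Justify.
x ∈ ℤ_19^× (unit); v_19(x) = 0

ℤ_19 = {x ∈ ℚ_19 : v_19(x) ≥ 0} and ℤ_19^× = {x ∈ ℤ_19 : v_19(x) = 0}. Here v_19(6) = v_19(num) − v_19(den) = 0; compare against these criteria.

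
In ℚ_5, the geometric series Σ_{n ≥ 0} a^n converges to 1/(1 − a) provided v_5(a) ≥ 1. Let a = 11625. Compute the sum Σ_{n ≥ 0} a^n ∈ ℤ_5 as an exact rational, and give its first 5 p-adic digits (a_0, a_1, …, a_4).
Σ a^n = 1/(1 − a) = -1/11624;  first 5 digits = (1, 0, 0, 3, 3)

v_5(a) = 3 ≥ 1, so the series converges in ℤ_5 to 1/(1 − a) = 1/(1 − 11625) = -1/11624. Expand this rational in ℤ_5: compute digits iteratively via d_i = x_i mod 5, x_{i+1} = (x_i − d_i)/5. The first 5 digits are (1, 0, 0, 3, 3).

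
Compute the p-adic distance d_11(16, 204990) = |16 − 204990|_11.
d_11(16, 204990) = 1/14641

Step 1 — x − y = 16 − 204990 = -204974. Step 2 — v_11(-204974) = 4 (factor: -204974 = −(11^4 · 14); the sign does not affect v_p). Step 3 — |x − y|_11 = 11^{-4} = 1/14641.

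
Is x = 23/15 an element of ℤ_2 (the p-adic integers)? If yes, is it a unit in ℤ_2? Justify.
x ∈ ℤ_2^× (unit); v_2(x) = 0

ℤ_2 = {x ∈ ℚ_2 : v_2(x) ≥ 0} and ℤ_2^× = {x ∈ ℤ_2 : v_2(x) = 0}. Here v_2(23/15) = v_2(num) − v_2(den) = 0; compare against these criteria.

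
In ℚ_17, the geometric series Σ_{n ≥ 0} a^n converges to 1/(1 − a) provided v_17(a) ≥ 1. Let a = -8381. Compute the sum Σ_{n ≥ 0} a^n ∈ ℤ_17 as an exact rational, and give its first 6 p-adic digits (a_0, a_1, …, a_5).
Σ a^n = 1/(1 − a) = 1/8382;  first 6 digits = (1, 0, 5, 15, 7, 15)

v_17(a) = 2 ≥ 1, so the series converges in ℤ_17 to 1/(1 − a) = 1/(1 − (-8381)) = 1/8382. Expand this rational in ℤ_17: compute digits iteratively via d_i = x_i mod 17, x_{i+1} = (x_i − d_i)/17. The first 6 digits are (1, 0, 5, 15, 7, 15).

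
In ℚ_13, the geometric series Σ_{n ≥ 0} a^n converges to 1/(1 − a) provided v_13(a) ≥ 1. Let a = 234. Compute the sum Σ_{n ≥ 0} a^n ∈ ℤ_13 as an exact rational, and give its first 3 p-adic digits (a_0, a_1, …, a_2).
Σ a^n = 1/(1 − a) = -1/233;  first 3 digits = (1, 5, 0)

v_13(a) = 1 ≥ 1, so the series converges in ℤ_13 to 1/(1 − a) = 1/(1 − 234) = -1/233. Expand this rational in ℤ_13: compute digits iteratively via d_i = x_i mod 13, x_{i+1} = (x_i − d_i)/13. The first 3 digits are (1, 5, 0).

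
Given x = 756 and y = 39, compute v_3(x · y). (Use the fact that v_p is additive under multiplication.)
v_3(29484) = 4

v_p(x) = 3 (factor: 756 = 3^3 · 28); v_p(y) = 1 (factor: 39 = 3^1 · 13). Additivity: v_p(xy) = v_p(x) + v_p(y) = 3 + 1 = 4. (Direct check: xy = 29484 = 3^4 · (364).)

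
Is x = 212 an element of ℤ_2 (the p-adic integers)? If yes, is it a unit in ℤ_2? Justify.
x ∈ ℤ_2 but not a unit; v_2(x) = 2 > 0

ℤ_2 = {x ∈ ℚ_2 : v_2(x) ≥ 0} and ℤ_2^× = {x ∈ ℤ_2 : v_2(x) = 0}. Here v_2(212) = v_2(num) − v_2(den) = 2; compare against these criteria.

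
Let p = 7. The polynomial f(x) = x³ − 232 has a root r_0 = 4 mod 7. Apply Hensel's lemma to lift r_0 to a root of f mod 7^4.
r_3 = 2041 (mod 2401)

Hensel: r_{i+1} = r_i − f(r_i)/f′(r_i) mod 7^{i+2}, where f′(x) = 3x². Iterate:
  r_0 = 4 (mod 7)
  r_1 = 32 (mod 49)
  r_2 = 326 (mod 343)
  r_3 = 2041 (mod 2401)
Final: r = 2041 with f(r) ≡ 0 mod 7^4.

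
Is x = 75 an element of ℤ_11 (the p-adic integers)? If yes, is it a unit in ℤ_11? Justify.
x ∈ ℤ_11^× (unit); v_11(x) = 0

ℤ_11 = {x ∈ ℚ_11 : v_11(x) ≥ 0} and ℤ_11^× = {x ∈ ℤ_11 : v_11(x) = 0}. Here v_11(75) = v_11(num) − v_11(den) = 0; compare against these criteria.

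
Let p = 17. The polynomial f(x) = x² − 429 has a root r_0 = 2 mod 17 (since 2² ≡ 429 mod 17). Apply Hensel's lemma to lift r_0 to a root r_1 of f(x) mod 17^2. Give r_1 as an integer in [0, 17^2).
r_1 = 36 (mod 289)

Hensel's recurrence: r_{i+1} = r_i − f(r_i)·(f′(r_i))^{-1} mod 17^{i+2}, with f′(x) = 2x. Iterate:
  r_0 = 2 (mod 17)
  r_1 = 36 (mod 289)
Final: r_1 = 36, and one checks f(r_1) ≡ 0 mod 17^2.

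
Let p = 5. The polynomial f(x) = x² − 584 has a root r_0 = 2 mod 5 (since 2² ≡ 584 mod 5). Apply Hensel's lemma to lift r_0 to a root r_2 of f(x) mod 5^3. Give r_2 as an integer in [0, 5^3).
r_2 = 47 (mod 125)

Hensel's recurrence: r_{i+1} = r_i − f(r_i)·(f′(r_i))^{-1} mod 5^{i+2}, with f′(x) = 2x. Iterate:
  r_0 = 2 (mod 5)
  r_1 = 22 (mod 25)
  r_2 = 47 (mod 125)
Final: r_2 = 47, and one checks f(r_2) ≡ 0 mod 5^3.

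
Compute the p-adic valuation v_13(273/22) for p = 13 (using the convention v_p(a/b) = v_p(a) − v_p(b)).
v_13(273/22) = 1

Factor powers of 13 from the numerator and denominator of the reduced fraction: 273 = 13^1 · 21 and 22 = 13^0 · 22. Apply v_p(a/b) = v_p(a) − v_p(b): v_13(273/22) = 1 − 0 = 1.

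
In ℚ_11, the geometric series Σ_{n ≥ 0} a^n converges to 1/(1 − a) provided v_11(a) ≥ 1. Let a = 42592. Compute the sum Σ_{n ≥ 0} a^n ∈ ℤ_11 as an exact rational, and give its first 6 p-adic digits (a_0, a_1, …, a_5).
Σ a^n = 1/(1 − a) = -1/42591;  first 6 digits = (1, 0, 0, 10, 2, 0)

v_11(a) = 3 ≥ 1, so the series converges in ℤ_11 to 1/(1 − a) = 1/(1 − 42592) = -1/42591. Expand this rational in ℤ_11: compute digits iteratively via d_i = x_i mod 11, x_{i+1} = (x_i − d_i)/11. The first 6 digits are (1, 0, 0, 10, 2, 0).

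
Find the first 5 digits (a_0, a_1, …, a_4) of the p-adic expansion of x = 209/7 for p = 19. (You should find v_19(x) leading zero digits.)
(a_0, …, a_4) = (0, 7, 16, 10, 13)

v_19(209/7) = 1, so a_0 = ... = a_0 = 0. Factor out: x = 19^1 · u with u = 11/7 a unit in ℤ_19. Expand u iteratively via a_{v+i} = u_i mod 19, u_{i+1} = (u_i − a_{v+i})/19:
  u_0 = 11/7;  a_1 = 7;  u_1 = (u_0 − 7)/19 = -2/7
  u_1 = -2/7;  a_2 = 16;  u_2 = (u_1 − 16)/19 = -6/7
  u_2 = -6/7;  a_3 = 10;  u_3 = (u_2 − 10)/19 = -4/7
  u_3 = -4/7;  a_4 = 13;  u_4 = (u_3 − 13)/19 = -5/7
Digits: (0, 7, 16, 10, 13).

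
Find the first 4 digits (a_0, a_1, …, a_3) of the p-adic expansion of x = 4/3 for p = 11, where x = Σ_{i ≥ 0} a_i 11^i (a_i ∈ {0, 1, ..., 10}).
(a_0, …, a_3) = (5, 7, 3, 7)

v_11(4/3) = 0 (numerator and denominator both coprime to 11), so x ∈ ℤ_11^×. Compute digits iteratively via a_i = x_i mod 11, x_{i+1} = (x_i − a_i)/11, with x_0 = x:
  x_0 = 4/3;  a_0 = 5;  x_1 = (x_0 − 5)/11 = -1/3
  x_1 = -1/3;  a_1 = 7;  x_2 = (x_1 − 7)/11 = -2/3
  x_2 = -2/3;  a_2 = 3;  x_3 = (x_2 − 3)/11 = -1/3
  x_3 = -1/3;  a_3 = 7;  x_4 = (x_3 − 7)/11 = -2/3
Digits: (5, 7, 3, 7).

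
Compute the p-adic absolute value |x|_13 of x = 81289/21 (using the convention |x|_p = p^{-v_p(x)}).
|81289/21|_13 = 1/2197

Step 1 — compute v_13(x) by factoring powers of 13 out of the numerator and denominator: v_13(81289/21) = 3. Step 2 — apply |x|_p = p^{-v_p(x)} = 13^{-3} = 1/2197.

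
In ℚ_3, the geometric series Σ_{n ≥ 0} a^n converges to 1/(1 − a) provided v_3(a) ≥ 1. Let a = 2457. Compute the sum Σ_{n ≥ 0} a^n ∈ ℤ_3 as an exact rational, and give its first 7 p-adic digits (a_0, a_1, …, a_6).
Σ a^n = 1/(1 − a) = -1/2456;  first 7 digits = (1, 0, 0, 1, 0, 1, 1)

v_3(a) = 3 ≥ 1, so the series converges in ℤ_3 to 1/(1 − a) = 1/(1 − 2457) = -1/2456. Expand this rational in ℤ_3: compute digits iteratively via d_i = x_i mod 3, x_{i+1} = (x_i − d_i)/3. The first 7 digits are (1, 0, 0, 1, 0, 1, 1).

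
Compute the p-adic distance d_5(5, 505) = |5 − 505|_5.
d_5(5, 505) = 1/125

Step 1 — x − y = 5 − 505 = -500. Step 2 — v_5(-500) = 3 (factor: -500 = −(5^3 · 4); the sign does not affect v_p). Step 3 — |x − y|_5 = 5^{-3} = 1/125.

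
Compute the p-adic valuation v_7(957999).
v_7(957999) = 5

v_7(n) is the largest exponent k such that 7^k divides n. Factor out: 957999 = 7^5 · 57. (Sign doesn't affect v_p.) So v_7(957999) = 5.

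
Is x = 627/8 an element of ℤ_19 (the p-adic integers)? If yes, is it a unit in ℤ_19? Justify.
x ∈ ℤ_19 but not a unit; v_19(x) = 1 > 0

ℤ_19 = {x ∈ ℚ_19 : v_19(x) ≥ 0} and ℤ_19^× = {x ∈ ℤ_19 : v_19(x) = 0}. Here v_19(627/8) = v_19(num) − v_19(den) = 1; compare against these criteria.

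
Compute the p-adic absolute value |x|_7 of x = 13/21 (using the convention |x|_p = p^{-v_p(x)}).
|13/21|_7 = 7

Step 1 — compute v_7(x) by factoring powers of 7 out of the numerator and denominator: v_7(13/21) = -1. Step 2 — apply |x|_p = p^{-v_p(x)} = 7^{1} = 7.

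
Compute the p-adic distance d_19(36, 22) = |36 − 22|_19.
d_19(36, 22) = 1

Step 1 — x − y = 36 − 22 = 14. Step 2 — v_19(14) = 0 (factor: 14 = (19^0 · 14); the sign does not affect v_p). Step 3 — |x − y|_19 = 19^{0} = 1.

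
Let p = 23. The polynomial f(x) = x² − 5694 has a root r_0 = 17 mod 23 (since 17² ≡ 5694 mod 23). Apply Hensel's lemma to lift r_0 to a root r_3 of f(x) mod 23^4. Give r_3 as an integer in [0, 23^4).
r_3 = 273809 (mod 279841)

Hensel's recurrence: r_{i+1} = r_i − f(r_i)·(f′(r_i))^{-1} mod 23^{i+2}, with f′(x) = 2x. Iterate:
  r_0 = 17 (mod 23)
  r_1 = 316 (mod 529)
  r_2 = 6135 (mod 12167)
  r_3 = 273809 (mod 279841)
Final: r_3 = 273809, and one checks f(r_3) ≡ 0 mod 23^4.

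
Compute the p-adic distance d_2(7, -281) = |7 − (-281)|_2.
d_2(7, -281) = 1/32

Step 1 — x − y = 7 − (-281) = 288. Step 2 — v_2(288) = 5 (factor: 288 = (2^5 · 9); the sign does not affect v_p). Step 3 — |x − y|_2 = 2^{-5} = 1/32.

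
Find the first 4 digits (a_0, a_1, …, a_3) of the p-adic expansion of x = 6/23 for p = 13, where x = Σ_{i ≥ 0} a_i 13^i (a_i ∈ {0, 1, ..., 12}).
(a_0, …, a_3) = (11, 2, 6, 8)

v_13(6/23) = 0 (numerator and denominator both coprime to 13), so x ∈ ℤ_13^×. Compute digits iteratively via a_i = x_i mod 13, x_{i+1} = (x_i − a_i)/13, with x_0 = x:
  x_0 = 6/23;  a_0 = 11;  x_1 = (x_0 − 11)/13 = -19/23
  x_1 = -19/23;  a_1 = 2;  x_2 = (x_1 − 2)/13 = -5/23
  x_2 = -5/23;  a_2 = 6;  x_3 = (x_2 − 6)/13 = -11/23
  x_3 = -11/23;  a_3 = 8;  x_4 = (x_3 − 8)/13 = -15/23
Digits: (11, 2, 6, 8).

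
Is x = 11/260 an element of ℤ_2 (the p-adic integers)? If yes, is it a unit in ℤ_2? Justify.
x ∉ ℤ_2 (v_2(x) = -2 < 0)

ℤ_2 = {x ∈ ℚ_2 : v_2(x) ≥ 0} and ℤ_2^× = {x ∈ ℤ_2 : v_2(x) = 0}. Here v_2(11/260) = v_2(num) − v_2(den) = -2; compare against these criteria.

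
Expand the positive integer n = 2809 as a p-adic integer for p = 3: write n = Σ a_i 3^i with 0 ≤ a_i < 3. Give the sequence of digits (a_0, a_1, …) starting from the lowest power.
(a_0, a_1, …) = (1, 0, 0, 2, 1, 2, 0, 1)

Repeated division by 3 gives the digits low-to-high: 2809 = 1 + 2·3^3 + 1·3^4 + 2·3^5 + 1·3^7. Digit sequence: (1, 0, 0, 2, 1, 2, 0, 1).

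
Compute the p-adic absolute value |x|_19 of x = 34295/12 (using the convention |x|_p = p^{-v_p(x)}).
|34295/12|_19 = 1/6859

Step 1 — compute v_19(x) by factoring powers of 19 out of the numerator and denominator: v_19(34295/12) = 3. Step 2 — apply |x|_p = p^{-v_p(x)} = 19^{-3} = 1/6859.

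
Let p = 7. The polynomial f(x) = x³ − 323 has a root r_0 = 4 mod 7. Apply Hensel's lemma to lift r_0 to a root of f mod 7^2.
r_1 = 39 (mod 49)

Hensel: r_{i+1} = r_i − f(r_i)/f′(r_i) mod 7^{i+2}, where f′(x) = 3x². Iterate:
  r_0 = 4 (mod 7)
  r_1 = 39 (mod 49)
Final: r = 39 with f(r) ≡ 0 mod 7^2.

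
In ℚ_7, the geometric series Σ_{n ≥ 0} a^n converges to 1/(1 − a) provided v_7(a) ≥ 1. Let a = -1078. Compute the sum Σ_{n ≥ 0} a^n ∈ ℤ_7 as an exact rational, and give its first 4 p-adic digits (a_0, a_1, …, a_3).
Σ a^n = 1/(1 − a) = 1/1079;  first 4 digits = (1, 0, 6, 3)

v_7(a) = 2 ≥ 1, so the series converges in ℤ_7 to 1/(1 − a) = 1/(1 − (-1078)) = 1/1079. Expand this rational in ℤ_7: compute digits iteratively via d_i = x_i mod 7, x_{i+1} = (x_i − d_i)/7. The first 4 digits are (1, 0, 6, 3).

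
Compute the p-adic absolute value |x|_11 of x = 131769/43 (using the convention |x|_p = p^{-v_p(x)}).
|131769/43|_11 = 1/14641

Step 1 — compute v_11(x) by factoring powers of 11 out of the numerator and denominator: v_11(131769/43) = 4. Step 2 — apply |x|_p = p^{-v_p(x)} = 11^{-4} = 1/14641.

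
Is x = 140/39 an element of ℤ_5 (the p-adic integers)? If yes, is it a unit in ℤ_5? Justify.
x ∈ ℤ_5 but not a unit; v_5(x) = 1 > 0

ℤ_5 = {x ∈ ℚ_5 : v_5(x) ≥ 0} and ℤ_5^× = {x ∈ ℤ_5 : v_5(x) = 0}. Here v_5(140/39) = v_5(num) − v_5(den) = 1; compare against these criteria.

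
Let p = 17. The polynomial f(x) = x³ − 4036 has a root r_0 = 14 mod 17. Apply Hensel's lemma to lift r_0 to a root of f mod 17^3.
r_2 = 1646 (mod 4913)

Hensel: r_{i+1} = r_i − f(r_i)/f′(r_i) mod 17^{i+2}, where f′(x) = 3x². Iterate:
  r_0 = 14 (mod 17)
  r_1 = 201 (mod 289)
  r_2 = 1646 (mod 4913)
Final: r = 1646 with f(r) ≡ 0 mod 17^3.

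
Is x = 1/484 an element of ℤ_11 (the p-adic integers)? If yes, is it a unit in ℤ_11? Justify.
x ∉ ℤ_11 (v_11(x) = -2 < 0)

ℤ_11 = {x ∈ ℚ_11 : v_11(x) ≥ 0} and ℤ_11^× = {x ∈ ℤ_11 : v_11(x) = 0}. Here v_11(1/484) = v_11(num) − v_11(den) = -2; compare against these criteria.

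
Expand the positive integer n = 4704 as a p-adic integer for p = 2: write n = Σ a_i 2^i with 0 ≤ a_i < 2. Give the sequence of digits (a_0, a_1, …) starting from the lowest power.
(a_0, a_1, …) = (0, 0, 0, 0, 0, 1, 1, 0, 0, 1, 0, 0, 1)

Repeated division by 2 gives the digits low-to-high: 4704 = 1·2^5 + 1·2^6 + 1·2^9 + 1·2^12. Digit sequence: (0, 0, 0, 0, 0, 1, 1, 0, 0, 1, 0, 0, 1).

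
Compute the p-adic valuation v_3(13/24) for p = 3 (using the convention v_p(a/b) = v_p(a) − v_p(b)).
v_3(13/24) = -1

Factor powers of 3 from the numerator and denominator of the reduced fraction: 13 = 3^0 · 13 and 24 = 3^1 · 8. Apply v_p(a/b) = v_p(a) − v_p(b): v_3(13/24) = 0 − 1 = -1.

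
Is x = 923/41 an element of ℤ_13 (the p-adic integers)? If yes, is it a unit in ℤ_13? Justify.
x ∈ ℤ_13 but not a unit; v_13(x) = 1 > 0

ℤ_13 = {x ∈ ℚ_13 : v_13(x) ≥ 0} and ℤ_13^× = {x ∈ ℤ_13 : v_13(x) = 0}. Here v_13(923/41) = v_13(num) − v_13(den) = 1; compare against these criteria.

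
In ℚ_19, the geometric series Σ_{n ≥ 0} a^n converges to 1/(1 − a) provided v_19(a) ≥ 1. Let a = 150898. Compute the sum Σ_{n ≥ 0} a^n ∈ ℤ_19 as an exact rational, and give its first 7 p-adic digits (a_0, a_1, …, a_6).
Σ a^n = 1/(1 − a) = -1/150897;  first 7 digits = (1, 0, 0, 3, 1, 0, 9)

v_19(a) = 3 ≥ 1, so the series converges in ℤ_19 to 1/(1 − a) = 1/(1 − 150898) = -1/150897. Expand this rational in ℤ_19: compute digits iteratively via d_i = x_i mod 19, x_{i+1} = (x_i − d_i)/19. The first 7 digits are (1, 0, 0, 3, 1, 0, 9).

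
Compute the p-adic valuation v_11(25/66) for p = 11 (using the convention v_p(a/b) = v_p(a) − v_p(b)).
v_11(25/66) = -1

Factor powers of 11 from the numerator and denominator of the reduced fraction: 25 = 11^0 · 25 and 66 = 11^1 · 6. Apply v_p(a/b) = v_p(a) − v_p(b): v_11(25/66) = 0 − 1 = -1.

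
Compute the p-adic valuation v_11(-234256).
v_11(-234256) = 4

v_11(n) is the largest exponent k such that 11^k divides n. Factor out: -234256 = -11^4 · 16. (Sign doesn't affect v_p.) So v_11(-234256) = 4.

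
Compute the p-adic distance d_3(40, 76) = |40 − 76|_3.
d_3(40, 76) = 1/9

Step 1 — x − y = 40 − 76 = -36. Step 2 — v_3(-36) = 2 (factor: -36 = −(3^2 · 4); the sign does not affect v_p). Step 3 — |x − y|_3 = 3^{-2} = 1/9.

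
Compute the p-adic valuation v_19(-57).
v_19(-57) = 1

v_19(n) is the largest exponent k such that 19^k divides n. Factor out: -57 = -19^1 · 3. (Sign doesn't affect v_p.) So v_19(-57) = 1.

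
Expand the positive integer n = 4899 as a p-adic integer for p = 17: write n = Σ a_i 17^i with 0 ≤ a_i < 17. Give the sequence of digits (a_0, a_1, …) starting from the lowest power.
(a_0, a_1, …) = (3, 16, 16)

Repeated division by 17 gives the digits low-to-high: 4899 = 3 + 16·17^1 + 16·17^2. Digit sequence: (3, 16, 16).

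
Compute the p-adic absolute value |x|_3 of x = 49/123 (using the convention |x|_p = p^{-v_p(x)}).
|49/123|_3 = 3

Step 1 — compute v_3(x) by factoring powers of 3 out of the numerator and denominator: v_3(49/123) = -1. Step 2 — apply |x|_p = p^{-v_p(x)} = 3^{1} = 3.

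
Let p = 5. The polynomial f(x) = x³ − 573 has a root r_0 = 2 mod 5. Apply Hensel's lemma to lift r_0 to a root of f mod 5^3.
r_2 = 47 (mod 125)

Hensel: r_{i+1} = r_i − f(r_i)/f′(r_i) mod 5^{i+2}, where f′(x) = 3x². Iterate:
  r_0 = 2 (mod 5)
  r_1 = 22 (mod 25)
  r_2 = 47 (mod 125)
Final: r = 47 with f(r) ≡ 0 mod 5^3.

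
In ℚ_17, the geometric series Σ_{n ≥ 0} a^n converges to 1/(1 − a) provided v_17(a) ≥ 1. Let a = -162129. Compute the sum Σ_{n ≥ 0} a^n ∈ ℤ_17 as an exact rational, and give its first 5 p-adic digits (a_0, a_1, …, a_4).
Σ a^n = 1/(1 − a) = 1/162130;  first 5 digits = (1, 0, 0, 1, 15)

v_17(a) = 3 ≥ 1, so the series converges in ℤ_17 to 1/(1 − a) = 1/(1 − (-162129)) = 1/162130. Expand this rational in ℤ_17: compute digits iteratively via d_i = x_i mod 17, x_{i+1} = (x_i − d_i)/17. The first 5 digits are (1, 0, 0, 1, 15).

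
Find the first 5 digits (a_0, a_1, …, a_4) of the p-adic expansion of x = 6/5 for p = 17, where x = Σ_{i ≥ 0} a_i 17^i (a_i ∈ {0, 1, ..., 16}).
(a_0, …, a_4) = (8, 3, 10, 13, 6)

v_17(6/5) = 0 (numerator and denominator both coprime to 17), so x ∈ ℤ_17^×. Compute digits iteratively via a_i = x_i mod 17, x_{i+1} = (x_i − a_i)/17, with x_0 = x:
  x_0 = 6/5;  a_0 = 8;  x_1 = (x_0 − 8)/17 = -2/5
  x_1 = -2/5;  a_1 = 3;  x_2 = (x_1 − 3)/17 = -1/5
  x_2 = -1/5;  a_2 = 10;  x_3 = (x_2 − 10)/17 = -3/5
  x_3 = -3/5;  a_3 = 13;  x_4 = (x_3 − 13)/17 = -4/5
  x_4 = -4/5;  a_4 = 6;  x_5 = (x_4 − 6)/17 = -2/5
Digits: (8, 3, 10, 13, 6).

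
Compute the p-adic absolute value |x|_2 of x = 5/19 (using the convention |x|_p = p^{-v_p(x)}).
|5/19|_2 = 1

Step 1 — compute v_2(x) by factoring powers of 2 out of the numerator and denominator: v_2(5/19) = 0. Step 2 — apply |x|_p = p^{-v_p(x)} = 2^{0} = 1.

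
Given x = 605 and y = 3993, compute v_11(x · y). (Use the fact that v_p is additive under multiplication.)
v_11(2415765) = 5

v_p(x) = 2 (factor: 605 = 11^2 · 5); v_p(y) = 3 (factor: 3993 = 11^3 · 3). Additivity: v_p(xy) = v_p(x) + v_p(y) = 2 + 3 = 5. (Direct check: xy = 2415765 = 11^5 · (15).)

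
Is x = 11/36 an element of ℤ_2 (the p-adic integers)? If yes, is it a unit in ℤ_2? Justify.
x ∉ ℤ_2 (v_2(x) = -2 < 0)

ℤ_2 = {x ∈ ℚ_2 : v_2(x) ≥ 0} and ℤ_2^× = {x ∈ ℤ_2 : v_2(x) = 0}. Here v_2(11/36) = v_2(num) − v_2(den) = -2; compare against these criteria.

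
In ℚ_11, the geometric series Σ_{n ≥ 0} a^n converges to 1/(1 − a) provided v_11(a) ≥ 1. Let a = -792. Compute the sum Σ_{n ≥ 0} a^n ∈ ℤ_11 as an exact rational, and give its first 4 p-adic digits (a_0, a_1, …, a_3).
Σ a^n = 1/(1 − a) = 1/793;  first 4 digits = (1, 5, 7, 1)

v_11(a) = 1 ≥ 1, so the series converges in ℤ_11 to 1/(1 − a) = 1/(1 − (-792)) = 1/793. Expand this rational in ℤ_11: compute digits iteratively via d_i = x_i mod 11, x_{i+1} = (x_i − d_i)/11. The first 4 digits are (1, 5, 7, 1).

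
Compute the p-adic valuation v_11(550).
v_11(550) = 1

v_11(n) is the largest exponent k such that 11^k divides n. Factor out: 550 = 11^1 · 50. (Sign doesn't affect v_p.) So v_11(550) = 1.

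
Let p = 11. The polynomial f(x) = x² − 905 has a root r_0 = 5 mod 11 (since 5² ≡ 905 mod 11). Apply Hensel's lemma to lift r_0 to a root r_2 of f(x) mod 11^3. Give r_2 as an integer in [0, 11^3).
r_2 = 1182 (mod 1331)

Hensel's recurrence: r_{i+1} = r_i − f(r_i)·(f′(r_i))^{-1} mod 11^{i+2}, with f′(x) = 2x. Iterate:
  r_0 = 5 (mod 11)
  r_1 = 93 (mod 121)
  r_2 = 1182 (mod 1331)
Final: r_2 = 1182, and one checks f(r_2) ≡ 0 mod 11^3.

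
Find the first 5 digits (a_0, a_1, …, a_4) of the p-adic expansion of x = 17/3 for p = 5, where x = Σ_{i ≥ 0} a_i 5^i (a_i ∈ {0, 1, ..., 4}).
(a_0, …, a_4) = (4, 2, 3, 1, 3)

v_5(17/3) = 0 (numerator and denominator both coprime to 5), so x ∈ ℤ_5^×. Compute digits iteratively via a_i = x_i mod 5, x_{i+1} = (x_i − a_i)/5, with x_0 = x:
  x_0 = 17/3;  a_0 = 4;  x_1 = (x_0 − 4)/5 = 1/3
  x_1 = 1/3;  a_1 = 2;  x_2 = (x_1 − 2)/5 = -1/3
  x_2 = -1/3;  a_2 = 3;  x_3 = (x_2 − 3)/5 = -2/3
  x_3 = -2/3;  a_3 = 1;  x_4 = (x_3 − 1)/5 = -1/3
  x_4 = -1/3;  a_4 = 3;  x_5 = (x_4 − 3)/5 = -2/3
Digits: (4, 2, 3, 1, 3).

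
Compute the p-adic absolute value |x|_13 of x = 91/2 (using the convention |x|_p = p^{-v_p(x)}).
|91/2|_13 = 1/13

Step 1 — compute v_13(x) by factoring powers of 13 out of the numerator and denominator: v_13(91/2) = 1. Step 2 — apply |x|_p = p^{-v_p(x)} = 13^{-1} = 1/13.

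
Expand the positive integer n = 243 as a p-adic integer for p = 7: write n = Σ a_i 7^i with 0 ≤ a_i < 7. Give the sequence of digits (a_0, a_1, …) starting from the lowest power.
(a_0, a_1, …) = (5, 6, 4)

Repeated division by 7 gives the digits low-to-high: 243 = 5 + 6·7^1 + 4·7^2. Digit sequence: (5, 6, 4).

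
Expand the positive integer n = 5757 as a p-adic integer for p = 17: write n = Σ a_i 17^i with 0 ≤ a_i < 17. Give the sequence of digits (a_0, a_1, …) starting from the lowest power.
(a_0, a_1, …) = (11, 15, 2, 1)

Repeated division by 17 gives the digits low-to-high: 5757 = 11 + 15·17^1 + 2·17^2 + 1·17^3. Digit sequence: (11, 15, 2, 1).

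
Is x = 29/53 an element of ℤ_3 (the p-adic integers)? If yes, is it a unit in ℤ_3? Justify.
x ∈ ℤ_3^× (unit); v_3(x) = 0

ℤ_3 = {x ∈ ℚ_3 : v_3(x) ≥ 0} and ℤ_3^× = {x ∈ ℤ_3 : v_3(x) = 0}. Here v_3(29/53) = v_3(num) − v_3(den) = 0; compare against these criteria.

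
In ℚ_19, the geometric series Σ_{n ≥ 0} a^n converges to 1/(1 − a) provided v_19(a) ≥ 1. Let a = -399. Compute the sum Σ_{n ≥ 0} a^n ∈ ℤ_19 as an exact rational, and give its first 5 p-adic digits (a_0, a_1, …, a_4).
Σ a^n = 1/(1 − a) = 1/400;  first 5 digits = (1, 17, 2, 15, 4)

v_19(a) = 1 ≥ 1, so the series converges in ℤ_19 to 1/(1 − a) = 1/(1 − (-399)) = 1/400. Expand this rational in ℤ_19: compute digits iteratively via d_i = x_i mod 19, x_{i+1} = (x_i − d_i)/19. The first 5 digits are (1, 17, 2, 15, 4).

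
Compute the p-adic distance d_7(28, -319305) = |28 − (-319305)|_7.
d_7(28, -319305) = 1/16807

Step 1 — x − y = 28 − (-319305) = 319333. Step 2 — v_7(319333) = 5 (factor: 319333 = (7^5 · 19); the sign does not affect v_p). Step 3 — |x − y|_7 = 7^{-5} = 1/16807.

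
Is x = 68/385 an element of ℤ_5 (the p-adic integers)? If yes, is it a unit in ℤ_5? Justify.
x ∉ ℤ_5 (v_5(x) = -1 < 0)

ℤ_5 = {x ∈ ℚ_5 : v_5(x) ≥ 0} and ℤ_5^× = {x ∈ ℤ_5 : v_5(x) = 0}. Here v_5(68/385) = v_5(num) − v_5(den) = -1; compare against these criteria.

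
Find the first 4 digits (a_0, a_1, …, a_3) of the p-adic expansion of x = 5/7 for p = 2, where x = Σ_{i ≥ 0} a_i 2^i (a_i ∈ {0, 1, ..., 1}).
(a_0, …, a_3) = (1, 1, 0, 0)

v_2(5/7) = 0 (numerator and denominator both coprime to 2), so x ∈ ℤ_2^×. Compute digits iteratively via a_i = x_i mod 2, x_{i+1} = (x_i − a_i)/2, with x_0 = x:
  x_0 = 5/7;  a_0 = 1;  x_1 = (x_0 − 1)/2 = -1/7
  x_1 = -1/7;  a_1 = 1;  x_2 = (x_1 − 1)/2 = -4/7
  x_2 = -4/7;  a_2 = 0;  x_3 = (x_2 − 0)/2 = -2/7
  x_3 = -2/7;  a_3 = 0;  x_4 = (x_3 − 0)/2 = -1/7
Digits: (1, 1, 0, 0).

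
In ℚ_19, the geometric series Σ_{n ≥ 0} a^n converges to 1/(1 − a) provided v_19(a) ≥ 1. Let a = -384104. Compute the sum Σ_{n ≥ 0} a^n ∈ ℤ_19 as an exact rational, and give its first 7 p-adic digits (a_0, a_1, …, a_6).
Σ a^n = 1/(1 − a) = 1/384105;  first 7 digits = (1, 0, 0, 1, 16, 18, 0)

v_19(a) = 3 ≥ 1, so the series converges in ℤ_19 to 1/(1 − a) = 1/(1 − (-384104)) = 1/384105. Expand this rational in ℤ_19: compute digits iteratively via d_i = x_i mod 19, x_{i+1} = (x_i − d_i)/19. The first 7 digits are (1, 0, 0, 1, 16, 18, 0).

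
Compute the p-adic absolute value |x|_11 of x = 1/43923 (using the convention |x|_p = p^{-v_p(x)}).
|1/43923|_11 = 14641

Step 1 — compute v_11(x) by factoring powers of 11 out of the numerator and denominator: v_11(1/43923) = -4. Step 2 — apply |x|_p = p^{-v_p(x)} = 11^{4} = 14641.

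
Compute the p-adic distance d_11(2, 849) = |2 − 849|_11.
d_11(2, 849) = 1/121

Step 1 — x − y = 2 − 849 = -847. Step 2 — v_11(-847) = 2 (factor: -847 = −(11^2 · 7); the sign does not affect v_p). Step 3 — |x − y|_11 = 11^{-2} = 1/121.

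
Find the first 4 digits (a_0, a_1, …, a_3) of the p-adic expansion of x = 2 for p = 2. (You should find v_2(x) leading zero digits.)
(a_0, …, a_3) = (0, 1, 0, 0)

v_2(2) = 1, so a_0 = ... = a_0 = 0. Factor out: x = 2^1 · u with u = 1 a unit in ℤ_2. Expand u iteratively via a_{v+i} = u_i mod 2, u_{i+1} = (u_i − a_{v+i})/2:
  u_0 = 1;  a_1 = 1;  u_1 = (u_0 − 1)/2 = 0
  u_1 = 0;  a_2 = 0;  u_2 = (u_1 − 0)/2 = 0
  u_2 = 0;  a_3 = 0;  u_3 = (u_2 − 0)/2 = 0
Digits: (0, 1, 0, 0).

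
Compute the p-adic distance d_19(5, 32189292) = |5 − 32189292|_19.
d_19(5, 32189292) = 1/2476099

Step 1 — x − y = 5 − 32189292 = -32189287. Step 2 — v_19(-32189287) = 5 (factor: -32189287 = −(19^5 · 13); the sign does not affect v_p). Step 3 — |x − y|_19 = 19^{-5} = 1/2476099.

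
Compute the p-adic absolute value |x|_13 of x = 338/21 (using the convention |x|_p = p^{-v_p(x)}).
|338/21|_13 = 1/169

Step 1 — compute v_13(x) by factoring powers of 13 out of the numerator and denominator: v_13(338/21) = 2. Step 2 — apply |x|_p = p^{-v_p(x)} = 13^{-2} = 1/169.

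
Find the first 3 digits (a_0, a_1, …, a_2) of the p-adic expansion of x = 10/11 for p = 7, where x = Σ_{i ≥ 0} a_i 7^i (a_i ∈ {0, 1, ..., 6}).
(a_0, …, a_2) = (6, 5, 3)

v_7(10/11) = 0 (numerator and denominator both coprime to 7), so x ∈ ℤ_7^×. Compute digits iteratively via a_i = x_i mod 7, x_{i+1} = (x_i − a_i)/7, with x_0 = x:
  x_0 = 10/11;  a_0 = 6;  x_1 = (x_0 − 6)/7 = -8/11
  x_1 = -8/11;  a_1 = 5;  x_2 = (x_1 − 5)/7 = -9/11
  x_2 = -9/11;  a_2 = 3;  x_3 = (x_2 − 3)/7 = -6/11
Digits: (6, 5, 3).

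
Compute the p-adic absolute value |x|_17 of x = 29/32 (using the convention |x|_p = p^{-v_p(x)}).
|29/32|_17 = 1

Step 1 — compute v_17(x) by factoring powers of 17 out of the numerator and denominator: v_17(29/32) = 0. Step 2 — apply |x|_p = p^{-v_p(x)} = 17^{0} = 1.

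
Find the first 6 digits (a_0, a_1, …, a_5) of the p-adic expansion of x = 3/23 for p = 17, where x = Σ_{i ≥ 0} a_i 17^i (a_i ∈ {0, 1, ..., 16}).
(a_0, …, a_5) = (9, 15, 5, 10, 9, 12)

v_17(3/23) = 0 (numerator and denominator both coprime to 17), so x ∈ ℤ_17^×. Compute digits iteratively via a_i = x_i mod 17, x_{i+1} = (x_i − a_i)/17, with x_0 = x:
  x_0 = 3/23;  a_0 = 9;  x_1 = (x_0 − 9)/17 = -12/23
  x_1 = -12/23;  a_1 = 15;  x_2 = (x_1 − 15)/17 = -21/23
  x_2 = -21/23;  a_2 = 5;  x_3 = (x_2 − 5)/17 = -8/23
  x_3 = -8/23;  a_3 = 10;  x_4 = (x_3 − 10)/17 = -14/23
  x_4 = -14/23;  a_4 = 9;  x_5 = (x_4 − 9)/17 = -13/23
  x_5 = -13/23;  a_5 = 12;  x_6 = (x_5 − 12)/17 = -17/23
Digits: (9, 15, 5, 10, 9, 12).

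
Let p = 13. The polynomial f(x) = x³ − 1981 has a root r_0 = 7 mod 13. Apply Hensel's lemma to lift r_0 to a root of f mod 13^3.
r_2 = 2191 (mod 2197)

Hensel: r_{i+1} = r_i − f(r_i)/f′(r_i) mod 13^{i+2}, where f′(x) = 3x². Iterate:
  r_0 = 7 (mod 13)
  r_1 = 163 (mod 169)
  r_2 = 2191 (mod 2197)
Final: r = 2191 with f(r) ≡ 0 mod 13^3.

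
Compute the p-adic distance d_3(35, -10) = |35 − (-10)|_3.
d_3(35, -10) = 1/9

Step 1 — x − y = 35 − (-10) = 45. Step 2 — v_3(45) = 2 (factor: 45 = (3^2 · 5); the sign does not affect v_p). Step 3 — |x − y|_3 = 3^{-2} = 1/9.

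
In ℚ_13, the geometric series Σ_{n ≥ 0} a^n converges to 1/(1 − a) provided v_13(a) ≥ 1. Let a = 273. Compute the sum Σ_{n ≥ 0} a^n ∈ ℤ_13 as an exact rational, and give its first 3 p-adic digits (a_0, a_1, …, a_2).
Σ a^n = 1/(1 − a) = -1/272;  first 3 digits = (1, 8, 0)

v_13(a) = 1 ≥ 1, so the series converges in ℤ_13 to 1/(1 − a) = 1/(1 − 273) = -1/272. Expand this rational in ℤ_13: compute digits iteratively via d_i = x_i mod 13, x_{i+1} = (x_i − d_i)/13. The first 3 digits are (1, 8, 0).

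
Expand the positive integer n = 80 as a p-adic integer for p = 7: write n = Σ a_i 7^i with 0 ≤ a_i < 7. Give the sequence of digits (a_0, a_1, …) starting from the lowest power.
(a_0, a_1, …) = (3, 4, 1)

Repeated division by 7 gives the digits low-to-high: 80 = 3 + 4·7^1 + 1·7^2. Digit sequence: (3, 4, 1).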